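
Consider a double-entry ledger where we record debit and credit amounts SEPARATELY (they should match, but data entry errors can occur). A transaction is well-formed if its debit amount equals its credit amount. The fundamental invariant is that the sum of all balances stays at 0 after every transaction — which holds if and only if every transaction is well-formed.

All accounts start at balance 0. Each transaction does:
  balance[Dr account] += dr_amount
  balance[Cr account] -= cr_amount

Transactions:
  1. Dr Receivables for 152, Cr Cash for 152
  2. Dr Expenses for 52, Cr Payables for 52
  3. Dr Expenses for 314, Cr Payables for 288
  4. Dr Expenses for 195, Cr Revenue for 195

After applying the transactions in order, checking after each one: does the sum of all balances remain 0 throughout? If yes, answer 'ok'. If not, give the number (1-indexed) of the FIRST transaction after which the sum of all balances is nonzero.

Answer: 3

Derivation:
After txn 1: dr=152 cr=152 sum_balances=0
After txn 2: dr=52 cr=52 sum_balances=0
After txn 3: dr=314 cr=288 sum_balances=26
After txn 4: dr=195 cr=195 sum_balances=26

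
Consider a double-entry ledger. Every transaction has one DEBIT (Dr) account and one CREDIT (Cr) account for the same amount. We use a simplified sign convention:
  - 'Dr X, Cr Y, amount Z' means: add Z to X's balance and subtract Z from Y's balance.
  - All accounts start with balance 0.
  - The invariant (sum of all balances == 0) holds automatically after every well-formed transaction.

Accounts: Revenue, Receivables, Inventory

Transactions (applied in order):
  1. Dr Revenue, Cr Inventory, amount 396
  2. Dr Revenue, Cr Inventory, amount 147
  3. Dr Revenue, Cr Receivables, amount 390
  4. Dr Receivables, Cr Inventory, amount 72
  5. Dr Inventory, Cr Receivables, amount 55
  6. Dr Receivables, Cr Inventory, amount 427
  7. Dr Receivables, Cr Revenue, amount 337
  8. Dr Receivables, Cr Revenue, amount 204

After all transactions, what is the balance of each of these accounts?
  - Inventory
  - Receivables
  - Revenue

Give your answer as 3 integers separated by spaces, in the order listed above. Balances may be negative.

After txn 1 (Dr Revenue, Cr Inventory, amount 396): Inventory=-396 Revenue=396
After txn 2 (Dr Revenue, Cr Inventory, amount 147): Inventory=-543 Revenue=543
After txn 3 (Dr Revenue, Cr Receivables, amount 390): Inventory=-543 Receivables=-390 Revenue=933
After txn 4 (Dr Receivables, Cr Inventory, amount 72): Inventory=-615 Receivables=-318 Revenue=933
After txn 5 (Dr Inventory, Cr Receivables, amount 55): Inventory=-560 Receivables=-373 Revenue=933
After txn 6 (Dr Receivables, Cr Inventory, amount 427): Inventory=-987 Receivables=54 Revenue=933
After txn 7 (Dr Receivables, Cr Revenue, amount 337): Inventory=-987 Receivables=391 Revenue=596
After txn 8 (Dr Receivables, Cr Revenue, amount 204): Inventory=-987 Receivables=595 Revenue=392

Answer: -987 595 392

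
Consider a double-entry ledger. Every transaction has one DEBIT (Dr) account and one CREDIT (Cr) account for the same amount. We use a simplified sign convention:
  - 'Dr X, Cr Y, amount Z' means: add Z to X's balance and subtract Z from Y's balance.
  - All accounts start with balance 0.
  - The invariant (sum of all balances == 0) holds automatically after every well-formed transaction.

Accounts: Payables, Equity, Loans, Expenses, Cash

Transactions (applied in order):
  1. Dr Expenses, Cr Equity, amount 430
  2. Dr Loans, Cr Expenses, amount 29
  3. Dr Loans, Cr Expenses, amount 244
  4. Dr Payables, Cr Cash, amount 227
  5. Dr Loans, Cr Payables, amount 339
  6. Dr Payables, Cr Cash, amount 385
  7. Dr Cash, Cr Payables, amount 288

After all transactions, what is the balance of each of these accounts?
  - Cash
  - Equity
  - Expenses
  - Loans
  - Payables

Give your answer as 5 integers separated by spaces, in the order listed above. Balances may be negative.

After txn 1 (Dr Expenses, Cr Equity, amount 430): Equity=-430 Expenses=430
After txn 2 (Dr Loans, Cr Expenses, amount 29): Equity=-430 Expenses=401 Loans=29
After txn 3 (Dr Loans, Cr Expenses, amount 244): Equity=-430 Expenses=157 Loans=273
After txn 4 (Dr Payables, Cr Cash, amount 227): Cash=-227 Equity=-430 Expenses=157 Loans=273 Payables=227
After txn 5 (Dr Loans, Cr Payables, amount 339): Cash=-227 Equity=-430 Expenses=157 Loans=612 Payables=-112
After txn 6 (Dr Payables, Cr Cash, amount 385): Cash=-612 Equity=-430 Expenses=157 Loans=612 Payables=273
After txn 7 (Dr Cash, Cr Payables, amount 288): Cash=-324 Equity=-430 Expenses=157 Loans=612 Payables=-15

Answer: -324 -430 157 612 -15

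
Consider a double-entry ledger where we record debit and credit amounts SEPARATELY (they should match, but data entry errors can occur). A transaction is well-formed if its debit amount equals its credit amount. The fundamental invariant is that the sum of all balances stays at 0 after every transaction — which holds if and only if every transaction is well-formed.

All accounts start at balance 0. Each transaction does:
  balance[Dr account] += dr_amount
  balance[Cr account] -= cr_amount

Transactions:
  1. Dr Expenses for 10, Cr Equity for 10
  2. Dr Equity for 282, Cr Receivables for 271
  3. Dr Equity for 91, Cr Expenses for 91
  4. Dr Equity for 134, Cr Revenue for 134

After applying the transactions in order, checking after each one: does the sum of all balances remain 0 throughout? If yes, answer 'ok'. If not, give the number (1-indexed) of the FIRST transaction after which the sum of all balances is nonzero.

Answer: 2

Derivation:
After txn 1: dr=10 cr=10 sum_balances=0
After txn 2: dr=282 cr=271 sum_balances=11
After txn 3: dr=91 cr=91 sum_balances=11
After txn 4: dr=134 cr=134 sum_balances=11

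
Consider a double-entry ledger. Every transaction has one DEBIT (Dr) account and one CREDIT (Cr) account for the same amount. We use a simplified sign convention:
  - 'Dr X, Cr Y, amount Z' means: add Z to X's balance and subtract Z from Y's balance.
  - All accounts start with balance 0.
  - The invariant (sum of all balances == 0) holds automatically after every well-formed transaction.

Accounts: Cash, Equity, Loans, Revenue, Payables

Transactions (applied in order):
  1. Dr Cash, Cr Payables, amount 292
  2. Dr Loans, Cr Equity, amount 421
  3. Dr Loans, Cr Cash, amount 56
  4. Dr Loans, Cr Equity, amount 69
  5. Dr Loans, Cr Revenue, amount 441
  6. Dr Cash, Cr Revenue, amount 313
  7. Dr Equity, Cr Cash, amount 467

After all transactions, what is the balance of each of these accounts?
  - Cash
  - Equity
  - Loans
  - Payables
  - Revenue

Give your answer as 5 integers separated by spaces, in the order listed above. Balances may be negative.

Answer: 82 -23 987 -292 -754

Derivation:
After txn 1 (Dr Cash, Cr Payables, amount 292): Cash=292 Payables=-292
After txn 2 (Dr Loans, Cr Equity, amount 421): Cash=292 Equity=-421 Loans=421 Payables=-292
After txn 3 (Dr Loans, Cr Cash, amount 56): Cash=236 Equity=-421 Loans=477 Payables=-292
After txn 4 (Dr Loans, Cr Equity, amount 69): Cash=236 Equity=-490 Loans=546 Payables=-292
After txn 5 (Dr Loans, Cr Revenue, amount 441): Cash=236 Equity=-490 Loans=987 Payables=-292 Revenue=-441
After txn 6 (Dr Cash, Cr Revenue, amount 313): Cash=549 Equity=-490 Loans=987 Payables=-292 Revenue=-754
After txn 7 (Dr Equity, Cr Cash, amount 467): Cash=82 Equity=-23 Loans=987 Payables=-292 Revenue=-754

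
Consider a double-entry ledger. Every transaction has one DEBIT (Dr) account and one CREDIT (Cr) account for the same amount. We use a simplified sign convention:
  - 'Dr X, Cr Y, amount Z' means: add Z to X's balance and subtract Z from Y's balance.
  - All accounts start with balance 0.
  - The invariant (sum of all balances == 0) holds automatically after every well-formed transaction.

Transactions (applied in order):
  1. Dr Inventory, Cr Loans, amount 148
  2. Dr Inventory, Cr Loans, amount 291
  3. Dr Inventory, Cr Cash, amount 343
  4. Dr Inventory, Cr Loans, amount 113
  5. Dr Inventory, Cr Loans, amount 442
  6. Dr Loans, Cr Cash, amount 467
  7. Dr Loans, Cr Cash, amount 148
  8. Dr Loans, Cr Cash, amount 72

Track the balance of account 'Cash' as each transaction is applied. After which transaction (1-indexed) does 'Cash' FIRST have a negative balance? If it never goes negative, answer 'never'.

Answer: 3

Derivation:
After txn 1: Cash=0
After txn 2: Cash=0
After txn 3: Cash=-343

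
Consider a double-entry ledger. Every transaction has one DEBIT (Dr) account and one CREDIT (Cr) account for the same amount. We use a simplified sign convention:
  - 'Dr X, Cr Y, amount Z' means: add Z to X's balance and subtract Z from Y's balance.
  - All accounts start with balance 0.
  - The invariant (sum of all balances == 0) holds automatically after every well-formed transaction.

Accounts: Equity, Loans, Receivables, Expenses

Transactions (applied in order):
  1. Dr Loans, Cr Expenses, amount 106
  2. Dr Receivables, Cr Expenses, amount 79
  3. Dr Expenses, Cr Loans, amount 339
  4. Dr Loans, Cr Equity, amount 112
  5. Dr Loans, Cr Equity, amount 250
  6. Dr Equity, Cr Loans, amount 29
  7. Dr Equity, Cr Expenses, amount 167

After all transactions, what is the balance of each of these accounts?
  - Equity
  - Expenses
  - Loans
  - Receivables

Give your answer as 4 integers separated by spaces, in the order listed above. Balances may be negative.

Answer: -166 -13 100 79

Derivation:
After txn 1 (Dr Loans, Cr Expenses, amount 106): Expenses=-106 Loans=106
After txn 2 (Dr Receivables, Cr Expenses, amount 79): Expenses=-185 Loans=106 Receivables=79
After txn 3 (Dr Expenses, Cr Loans, amount 339): Expenses=154 Loans=-233 Receivables=79
After txn 4 (Dr Loans, Cr Equity, amount 112): Equity=-112 Expenses=154 Loans=-121 Receivables=79
After txn 5 (Dr Loans, Cr Equity, amount 250): Equity=-362 Expenses=154 Loans=129 Receivables=79
After txn 6 (Dr Equity, Cr Loans, amount 29): Equity=-333 Expenses=154 Loans=100 Receivables=79
After txn 7 (Dr Equity, Cr Expenses, amount 167): Equity=-166 Expenses=-13 Loans=100 Receivables=79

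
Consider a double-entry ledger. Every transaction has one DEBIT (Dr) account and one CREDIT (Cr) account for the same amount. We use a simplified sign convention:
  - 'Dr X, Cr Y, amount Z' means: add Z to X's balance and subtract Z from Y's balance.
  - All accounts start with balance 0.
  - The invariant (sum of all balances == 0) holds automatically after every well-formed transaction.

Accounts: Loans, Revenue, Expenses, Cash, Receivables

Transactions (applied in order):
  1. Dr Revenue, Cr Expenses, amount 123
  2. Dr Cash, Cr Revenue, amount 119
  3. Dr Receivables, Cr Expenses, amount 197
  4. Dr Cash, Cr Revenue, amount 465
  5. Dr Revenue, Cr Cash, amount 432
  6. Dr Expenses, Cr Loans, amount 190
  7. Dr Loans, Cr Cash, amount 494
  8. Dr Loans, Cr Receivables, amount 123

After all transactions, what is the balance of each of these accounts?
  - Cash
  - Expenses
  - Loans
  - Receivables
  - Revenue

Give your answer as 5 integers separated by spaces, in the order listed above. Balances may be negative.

Answer: -342 -130 427 74 -29

Derivation:
After txn 1 (Dr Revenue, Cr Expenses, amount 123): Expenses=-123 Revenue=123
After txn 2 (Dr Cash, Cr Revenue, amount 119): Cash=119 Expenses=-123 Revenue=4
After txn 3 (Dr Receivables, Cr Expenses, amount 197): Cash=119 Expenses=-320 Receivables=197 Revenue=4
After txn 4 (Dr Cash, Cr Revenue, amount 465): Cash=584 Expenses=-320 Receivables=197 Revenue=-461
After txn 5 (Dr Revenue, Cr Cash, amount 432): Cash=152 Expenses=-320 Receivables=197 Revenue=-29
After txn 6 (Dr Expenses, Cr Loans, amount 190): Cash=152 Expenses=-130 Loans=-190 Receivables=197 Revenue=-29
After txn 7 (Dr Loans, Cr Cash, amount 494): Cash=-342 Expenses=-130 Loans=304 Receivables=197 Revenue=-29
After txn 8 (Dr Loans, Cr Receivables, amount 123): Cash=-342 Expenses=-130 Loans=427 Receivables=74 Revenue=-29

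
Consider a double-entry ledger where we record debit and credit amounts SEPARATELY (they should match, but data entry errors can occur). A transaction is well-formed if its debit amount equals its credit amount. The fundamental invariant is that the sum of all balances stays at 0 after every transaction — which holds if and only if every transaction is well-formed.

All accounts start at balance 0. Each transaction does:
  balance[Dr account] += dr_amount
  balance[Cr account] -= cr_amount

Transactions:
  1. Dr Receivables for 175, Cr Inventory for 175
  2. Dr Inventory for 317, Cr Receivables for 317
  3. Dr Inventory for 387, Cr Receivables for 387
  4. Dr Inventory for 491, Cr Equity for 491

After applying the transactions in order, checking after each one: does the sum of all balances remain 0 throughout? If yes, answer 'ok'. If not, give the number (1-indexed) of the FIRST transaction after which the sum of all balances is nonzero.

Answer: ok

Derivation:
After txn 1: dr=175 cr=175 sum_balances=0
After txn 2: dr=317 cr=317 sum_balances=0
After txn 3: dr=387 cr=387 sum_balances=0
After txn 4: dr=491 cr=491 sum_balances=0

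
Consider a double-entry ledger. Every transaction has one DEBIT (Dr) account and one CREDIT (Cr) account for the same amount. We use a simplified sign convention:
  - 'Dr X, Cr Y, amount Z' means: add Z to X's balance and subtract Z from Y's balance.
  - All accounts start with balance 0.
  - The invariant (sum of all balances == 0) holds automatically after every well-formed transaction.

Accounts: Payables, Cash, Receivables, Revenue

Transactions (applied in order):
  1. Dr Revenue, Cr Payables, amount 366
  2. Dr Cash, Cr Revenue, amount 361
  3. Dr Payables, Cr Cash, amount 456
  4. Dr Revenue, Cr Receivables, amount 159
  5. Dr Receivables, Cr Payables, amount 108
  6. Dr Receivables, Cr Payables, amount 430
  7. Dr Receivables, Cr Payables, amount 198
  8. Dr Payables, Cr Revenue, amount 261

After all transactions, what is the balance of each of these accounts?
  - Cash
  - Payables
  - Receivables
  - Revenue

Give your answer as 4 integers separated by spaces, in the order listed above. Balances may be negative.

After txn 1 (Dr Revenue, Cr Payables, amount 366): Payables=-366 Revenue=366
After txn 2 (Dr Cash, Cr Revenue, amount 361): Cash=361 Payables=-366 Revenue=5
After txn 3 (Dr Payables, Cr Cash, amount 456): Cash=-95 Payables=90 Revenue=5
After txn 4 (Dr Revenue, Cr Receivables, amount 159): Cash=-95 Payables=90 Receivables=-159 Revenue=164
After txn 5 (Dr Receivables, Cr Payables, amount 108): Cash=-95 Payables=-18 Receivables=-51 Revenue=164
After txn 6 (Dr Receivables, Cr Payables, amount 430): Cash=-95 Payables=-448 Receivables=379 Revenue=164
After txn 7 (Dr Receivables, Cr Payables, amount 198): Cash=-95 Payables=-646 Receivables=577 Revenue=164
After txn 8 (Dr Payables, Cr Revenue, amount 261): Cash=-95 Payables=-385 Receivables=577 Revenue=-97

Answer: -95 -385 577 -97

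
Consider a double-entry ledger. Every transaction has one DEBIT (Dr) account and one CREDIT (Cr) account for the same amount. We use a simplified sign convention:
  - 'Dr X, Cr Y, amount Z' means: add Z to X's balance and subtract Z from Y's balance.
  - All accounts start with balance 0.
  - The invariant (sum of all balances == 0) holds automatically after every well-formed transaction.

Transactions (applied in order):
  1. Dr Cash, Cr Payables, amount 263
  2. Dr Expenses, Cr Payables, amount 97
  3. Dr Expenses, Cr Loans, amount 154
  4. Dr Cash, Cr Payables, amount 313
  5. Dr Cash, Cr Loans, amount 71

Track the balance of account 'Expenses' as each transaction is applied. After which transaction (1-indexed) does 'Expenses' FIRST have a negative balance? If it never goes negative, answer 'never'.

After txn 1: Expenses=0
After txn 2: Expenses=97
After txn 3: Expenses=251
After txn 4: Expenses=251
After txn 5: Expenses=251

Answer: never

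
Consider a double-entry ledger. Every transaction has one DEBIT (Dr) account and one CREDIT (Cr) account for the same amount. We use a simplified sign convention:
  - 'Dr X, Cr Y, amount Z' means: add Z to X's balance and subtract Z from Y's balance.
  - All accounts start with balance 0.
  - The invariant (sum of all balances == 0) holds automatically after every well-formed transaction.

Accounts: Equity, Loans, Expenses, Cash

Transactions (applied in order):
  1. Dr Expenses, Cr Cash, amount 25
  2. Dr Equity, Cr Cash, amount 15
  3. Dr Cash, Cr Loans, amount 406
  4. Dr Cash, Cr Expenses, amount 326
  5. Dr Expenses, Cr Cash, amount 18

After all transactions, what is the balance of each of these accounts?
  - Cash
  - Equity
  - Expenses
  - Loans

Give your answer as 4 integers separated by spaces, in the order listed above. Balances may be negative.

Answer: 674 15 -283 -406

Derivation:
After txn 1 (Dr Expenses, Cr Cash, amount 25): Cash=-25 Expenses=25
After txn 2 (Dr Equity, Cr Cash, amount 15): Cash=-40 Equity=15 Expenses=25
After txn 3 (Dr Cash, Cr Loans, amount 406): Cash=366 Equity=15 Expenses=25 Loans=-406
After txn 4 (Dr Cash, Cr Expenses, amount 326): Cash=692 Equity=15 Expenses=-301 Loans=-406
After txn 5 (Dr Expenses, Cr Cash, amount 18): Cash=674 Equity=15 Expenses=-283 Loans=-406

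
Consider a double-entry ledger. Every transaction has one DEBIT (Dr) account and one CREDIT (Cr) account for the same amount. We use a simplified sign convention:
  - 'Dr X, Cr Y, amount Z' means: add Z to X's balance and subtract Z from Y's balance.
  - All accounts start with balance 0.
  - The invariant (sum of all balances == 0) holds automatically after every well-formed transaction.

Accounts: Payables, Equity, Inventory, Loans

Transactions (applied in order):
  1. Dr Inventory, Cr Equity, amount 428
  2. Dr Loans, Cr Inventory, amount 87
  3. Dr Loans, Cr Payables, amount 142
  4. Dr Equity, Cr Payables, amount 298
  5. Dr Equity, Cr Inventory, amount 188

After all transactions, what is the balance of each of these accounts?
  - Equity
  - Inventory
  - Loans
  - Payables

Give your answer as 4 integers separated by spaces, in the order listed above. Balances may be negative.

After txn 1 (Dr Inventory, Cr Equity, amount 428): Equity=-428 Inventory=428
After txn 2 (Dr Loans, Cr Inventory, amount 87): Equity=-428 Inventory=341 Loans=87
After txn 3 (Dr Loans, Cr Payables, amount 142): Equity=-428 Inventory=341 Loans=229 Payables=-142
After txn 4 (Dr Equity, Cr Payables, amount 298): Equity=-130 Inventory=341 Loans=229 Payables=-440
After txn 5 (Dr Equity, Cr Inventory, amount 188): Equity=58 Inventory=153 Loans=229 Payables=-440

Answer: 58 153 229 -440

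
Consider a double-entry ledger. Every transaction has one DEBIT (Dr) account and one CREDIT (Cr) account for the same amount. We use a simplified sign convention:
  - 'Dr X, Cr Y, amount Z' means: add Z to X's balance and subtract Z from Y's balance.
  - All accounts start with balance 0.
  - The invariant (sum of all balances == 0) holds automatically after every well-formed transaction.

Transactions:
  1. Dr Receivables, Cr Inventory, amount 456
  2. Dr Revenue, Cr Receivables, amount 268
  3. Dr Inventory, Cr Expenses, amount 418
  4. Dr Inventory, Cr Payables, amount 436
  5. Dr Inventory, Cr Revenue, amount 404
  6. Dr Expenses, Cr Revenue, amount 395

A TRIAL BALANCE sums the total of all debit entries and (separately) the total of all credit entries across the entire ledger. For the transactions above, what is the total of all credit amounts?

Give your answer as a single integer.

Txn 1: credit+=456
Txn 2: credit+=268
Txn 3: credit+=418
Txn 4: credit+=436
Txn 5: credit+=404
Txn 6: credit+=395
Total credits = 2377

Answer: 2377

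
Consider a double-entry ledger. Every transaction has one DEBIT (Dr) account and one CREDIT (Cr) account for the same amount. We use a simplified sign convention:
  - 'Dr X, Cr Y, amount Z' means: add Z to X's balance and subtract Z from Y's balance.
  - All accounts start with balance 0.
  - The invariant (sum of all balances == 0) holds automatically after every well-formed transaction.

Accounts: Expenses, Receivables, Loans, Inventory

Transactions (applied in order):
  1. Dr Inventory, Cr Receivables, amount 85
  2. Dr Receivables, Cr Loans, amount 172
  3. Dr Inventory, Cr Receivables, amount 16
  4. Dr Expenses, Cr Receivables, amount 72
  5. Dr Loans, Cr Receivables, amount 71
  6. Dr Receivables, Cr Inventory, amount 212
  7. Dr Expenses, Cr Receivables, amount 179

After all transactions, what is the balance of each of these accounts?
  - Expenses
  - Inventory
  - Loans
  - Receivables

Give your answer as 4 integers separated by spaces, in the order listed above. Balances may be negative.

Answer: 251 -111 -101 -39

Derivation:
After txn 1 (Dr Inventory, Cr Receivables, amount 85): Inventory=85 Receivables=-85
After txn 2 (Dr Receivables, Cr Loans, amount 172): Inventory=85 Loans=-172 Receivables=87
After txn 3 (Dr Inventory, Cr Receivables, amount 16): Inventory=101 Loans=-172 Receivables=71
After txn 4 (Dr Expenses, Cr Receivables, amount 72): Expenses=72 Inventory=101 Loans=-172 Receivables=-1
After txn 5 (Dr Loans, Cr Receivables, amount 71): Expenses=72 Inventory=101 Loans=-101 Receivables=-72
After txn 6 (Dr Receivables, Cr Inventory, amount 212): Expenses=72 Inventory=-111 Loans=-101 Receivables=140
After txn 7 (Dr Expenses, Cr Receivables, amount 179): Expenses=251 Inventory=-111 Loans=-101 Receivables=-39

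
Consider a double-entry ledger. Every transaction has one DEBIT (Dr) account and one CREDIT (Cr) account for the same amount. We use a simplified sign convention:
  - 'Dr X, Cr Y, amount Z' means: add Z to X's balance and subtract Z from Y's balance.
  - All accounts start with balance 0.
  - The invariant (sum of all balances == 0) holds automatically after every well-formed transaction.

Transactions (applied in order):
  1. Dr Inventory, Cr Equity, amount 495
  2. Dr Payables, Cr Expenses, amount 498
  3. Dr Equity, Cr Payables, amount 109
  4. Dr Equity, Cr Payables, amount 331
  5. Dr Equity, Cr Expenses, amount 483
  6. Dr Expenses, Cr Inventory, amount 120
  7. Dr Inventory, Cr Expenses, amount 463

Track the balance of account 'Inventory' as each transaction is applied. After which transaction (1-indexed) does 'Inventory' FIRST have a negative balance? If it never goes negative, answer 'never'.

After txn 1: Inventory=495
After txn 2: Inventory=495
After txn 3: Inventory=495
After txn 4: Inventory=495
After txn 5: Inventory=495
After txn 6: Inventory=375
After txn 7: Inventory=838

Answer: never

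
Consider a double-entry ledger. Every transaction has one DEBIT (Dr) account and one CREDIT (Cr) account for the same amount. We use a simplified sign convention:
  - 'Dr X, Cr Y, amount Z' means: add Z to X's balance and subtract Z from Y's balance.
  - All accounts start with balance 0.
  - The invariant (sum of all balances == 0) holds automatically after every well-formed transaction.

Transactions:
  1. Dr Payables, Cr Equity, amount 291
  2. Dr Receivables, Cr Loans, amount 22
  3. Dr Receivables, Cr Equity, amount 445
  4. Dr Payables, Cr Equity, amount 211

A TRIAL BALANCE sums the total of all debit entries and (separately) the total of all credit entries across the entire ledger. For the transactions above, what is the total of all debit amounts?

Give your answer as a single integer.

Txn 1: debit+=291
Txn 2: debit+=22
Txn 3: debit+=445
Txn 4: debit+=211
Total debits = 969

Answer: 969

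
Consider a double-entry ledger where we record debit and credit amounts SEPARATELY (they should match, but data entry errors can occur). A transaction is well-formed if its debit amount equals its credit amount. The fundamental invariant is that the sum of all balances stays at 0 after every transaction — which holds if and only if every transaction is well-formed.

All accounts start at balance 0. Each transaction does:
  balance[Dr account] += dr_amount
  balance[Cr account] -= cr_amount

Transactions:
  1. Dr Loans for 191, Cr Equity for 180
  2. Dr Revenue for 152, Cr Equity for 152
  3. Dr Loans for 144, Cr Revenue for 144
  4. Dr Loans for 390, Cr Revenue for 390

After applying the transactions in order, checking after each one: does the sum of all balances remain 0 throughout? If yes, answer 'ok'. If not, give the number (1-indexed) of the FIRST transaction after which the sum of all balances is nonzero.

Answer: 1

Derivation:
After txn 1: dr=191 cr=180 sum_balances=11
After txn 2: dr=152 cr=152 sum_balances=11
After txn 3: dr=144 cr=144 sum_balances=11
After txn 4: dr=390 cr=390 sum_balances=11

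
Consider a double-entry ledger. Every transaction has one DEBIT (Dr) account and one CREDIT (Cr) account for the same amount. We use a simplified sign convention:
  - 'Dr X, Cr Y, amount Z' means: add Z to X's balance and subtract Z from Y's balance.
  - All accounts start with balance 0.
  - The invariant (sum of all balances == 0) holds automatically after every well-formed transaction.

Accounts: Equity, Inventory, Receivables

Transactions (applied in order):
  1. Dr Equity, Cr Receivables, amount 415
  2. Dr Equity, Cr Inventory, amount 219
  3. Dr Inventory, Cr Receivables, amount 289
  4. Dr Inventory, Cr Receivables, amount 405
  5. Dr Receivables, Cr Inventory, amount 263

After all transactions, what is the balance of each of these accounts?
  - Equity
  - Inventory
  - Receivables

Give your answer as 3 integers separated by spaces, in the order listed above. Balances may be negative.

After txn 1 (Dr Equity, Cr Receivables, amount 415): Equity=415 Receivables=-415
After txn 2 (Dr Equity, Cr Inventory, amount 219): Equity=634 Inventory=-219 Receivables=-415
After txn 3 (Dr Inventory, Cr Receivables, amount 289): Equity=634 Inventory=70 Receivables=-704
After txn 4 (Dr Inventory, Cr Receivables, amount 405): Equity=634 Inventory=475 Receivables=-1109
After txn 5 (Dr Receivables, Cr Inventory, amount 263): Equity=634 Inventory=212 Receivables=-846

Answer: 634 212 -846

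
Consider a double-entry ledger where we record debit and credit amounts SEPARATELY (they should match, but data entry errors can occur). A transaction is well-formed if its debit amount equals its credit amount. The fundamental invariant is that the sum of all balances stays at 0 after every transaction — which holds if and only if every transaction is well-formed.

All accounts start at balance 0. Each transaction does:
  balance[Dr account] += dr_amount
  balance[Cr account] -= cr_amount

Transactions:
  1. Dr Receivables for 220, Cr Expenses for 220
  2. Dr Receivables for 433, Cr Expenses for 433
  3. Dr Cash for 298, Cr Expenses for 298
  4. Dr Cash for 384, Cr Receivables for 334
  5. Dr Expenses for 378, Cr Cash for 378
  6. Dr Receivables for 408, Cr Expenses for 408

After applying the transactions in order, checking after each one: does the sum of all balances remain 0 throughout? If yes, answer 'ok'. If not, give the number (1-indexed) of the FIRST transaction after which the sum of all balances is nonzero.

After txn 1: dr=220 cr=220 sum_balances=0
After txn 2: dr=433 cr=433 sum_balances=0
After txn 3: dr=298 cr=298 sum_balances=0
After txn 4: dr=384 cr=334 sum_balances=50
After txn 5: dr=378 cr=378 sum_balances=50
After txn 6: dr=408 cr=408 sum_balances=50

Answer: 4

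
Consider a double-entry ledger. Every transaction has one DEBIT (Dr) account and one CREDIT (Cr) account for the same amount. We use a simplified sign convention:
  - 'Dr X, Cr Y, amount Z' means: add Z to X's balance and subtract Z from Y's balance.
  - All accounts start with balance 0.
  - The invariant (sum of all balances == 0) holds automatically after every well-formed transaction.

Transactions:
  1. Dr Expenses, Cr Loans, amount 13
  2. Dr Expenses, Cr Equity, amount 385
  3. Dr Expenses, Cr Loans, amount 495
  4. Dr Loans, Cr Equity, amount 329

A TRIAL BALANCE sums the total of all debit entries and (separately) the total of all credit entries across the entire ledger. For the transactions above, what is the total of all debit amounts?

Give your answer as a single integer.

Txn 1: debit+=13
Txn 2: debit+=385
Txn 3: debit+=495
Txn 4: debit+=329
Total debits = 1222

Answer: 1222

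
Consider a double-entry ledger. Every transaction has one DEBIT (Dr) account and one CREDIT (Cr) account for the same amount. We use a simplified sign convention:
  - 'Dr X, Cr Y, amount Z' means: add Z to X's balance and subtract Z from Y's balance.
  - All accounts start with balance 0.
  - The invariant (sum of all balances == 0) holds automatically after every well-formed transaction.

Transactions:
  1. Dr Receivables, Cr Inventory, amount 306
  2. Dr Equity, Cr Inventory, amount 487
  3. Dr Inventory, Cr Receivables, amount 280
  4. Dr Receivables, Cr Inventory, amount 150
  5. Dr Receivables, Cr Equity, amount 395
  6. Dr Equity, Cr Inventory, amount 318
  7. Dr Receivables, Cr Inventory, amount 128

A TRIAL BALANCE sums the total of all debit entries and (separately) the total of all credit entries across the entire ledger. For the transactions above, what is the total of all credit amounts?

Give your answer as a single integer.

Txn 1: credit+=306
Txn 2: credit+=487
Txn 3: credit+=280
Txn 4: credit+=150
Txn 5: credit+=395
Txn 6: credit+=318
Txn 7: credit+=128
Total credits = 2064

Answer: 2064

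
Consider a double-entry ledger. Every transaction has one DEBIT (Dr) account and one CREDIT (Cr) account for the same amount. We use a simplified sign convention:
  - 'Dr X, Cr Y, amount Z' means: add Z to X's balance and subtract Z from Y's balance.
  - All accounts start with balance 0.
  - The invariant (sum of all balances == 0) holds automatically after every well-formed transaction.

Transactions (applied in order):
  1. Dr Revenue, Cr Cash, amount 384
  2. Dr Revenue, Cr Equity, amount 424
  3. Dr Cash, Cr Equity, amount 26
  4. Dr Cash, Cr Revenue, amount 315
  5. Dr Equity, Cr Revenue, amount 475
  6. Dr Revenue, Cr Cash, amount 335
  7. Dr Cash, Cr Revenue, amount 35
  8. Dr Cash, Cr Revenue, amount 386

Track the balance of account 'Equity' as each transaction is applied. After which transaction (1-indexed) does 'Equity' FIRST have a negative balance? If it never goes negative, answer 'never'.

After txn 1: Equity=0
After txn 2: Equity=-424

Answer: 2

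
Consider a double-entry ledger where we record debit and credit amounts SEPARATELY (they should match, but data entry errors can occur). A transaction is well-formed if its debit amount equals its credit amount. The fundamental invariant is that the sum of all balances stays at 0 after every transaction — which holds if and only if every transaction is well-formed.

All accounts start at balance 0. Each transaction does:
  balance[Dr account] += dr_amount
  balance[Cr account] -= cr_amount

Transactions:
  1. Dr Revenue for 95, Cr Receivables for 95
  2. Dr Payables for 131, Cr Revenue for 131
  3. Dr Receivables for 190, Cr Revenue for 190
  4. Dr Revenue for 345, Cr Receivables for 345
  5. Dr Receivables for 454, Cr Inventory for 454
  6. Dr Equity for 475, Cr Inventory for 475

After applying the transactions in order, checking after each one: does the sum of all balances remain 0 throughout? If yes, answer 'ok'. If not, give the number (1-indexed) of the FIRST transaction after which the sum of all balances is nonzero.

After txn 1: dr=95 cr=95 sum_balances=0
After txn 2: dr=131 cr=131 sum_balances=0
After txn 3: dr=190 cr=190 sum_balances=0
After txn 4: dr=345 cr=345 sum_balances=0
After txn 5: dr=454 cr=454 sum_balances=0
After txn 6: dr=475 cr=475 sum_balances=0

Answer: ok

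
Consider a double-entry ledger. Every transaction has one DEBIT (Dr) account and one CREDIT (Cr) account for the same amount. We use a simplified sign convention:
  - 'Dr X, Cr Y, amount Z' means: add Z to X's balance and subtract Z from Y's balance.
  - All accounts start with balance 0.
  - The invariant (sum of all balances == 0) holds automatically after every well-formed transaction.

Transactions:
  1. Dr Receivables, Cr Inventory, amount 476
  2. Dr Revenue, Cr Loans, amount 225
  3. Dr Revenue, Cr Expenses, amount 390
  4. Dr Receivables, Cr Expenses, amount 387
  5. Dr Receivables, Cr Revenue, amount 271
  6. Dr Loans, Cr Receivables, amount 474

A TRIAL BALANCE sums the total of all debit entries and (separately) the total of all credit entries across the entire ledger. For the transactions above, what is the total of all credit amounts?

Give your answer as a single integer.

Answer: 2223

Derivation:
Txn 1: credit+=476
Txn 2: credit+=225
Txn 3: credit+=390
Txn 4: credit+=387
Txn 5: credit+=271
Txn 6: credit+=474
Total credits = 2223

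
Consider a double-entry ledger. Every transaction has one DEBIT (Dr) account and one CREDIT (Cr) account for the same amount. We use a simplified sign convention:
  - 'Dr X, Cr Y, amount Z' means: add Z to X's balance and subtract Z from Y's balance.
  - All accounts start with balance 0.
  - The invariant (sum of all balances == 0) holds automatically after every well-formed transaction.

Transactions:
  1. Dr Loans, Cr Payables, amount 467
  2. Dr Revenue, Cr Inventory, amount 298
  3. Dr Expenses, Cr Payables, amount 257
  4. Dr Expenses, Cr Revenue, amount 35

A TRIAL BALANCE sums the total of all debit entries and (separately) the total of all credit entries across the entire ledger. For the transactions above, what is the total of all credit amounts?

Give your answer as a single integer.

Txn 1: credit+=467
Txn 2: credit+=298
Txn 3: credit+=257
Txn 4: credit+=35
Total credits = 1057

Answer: 1057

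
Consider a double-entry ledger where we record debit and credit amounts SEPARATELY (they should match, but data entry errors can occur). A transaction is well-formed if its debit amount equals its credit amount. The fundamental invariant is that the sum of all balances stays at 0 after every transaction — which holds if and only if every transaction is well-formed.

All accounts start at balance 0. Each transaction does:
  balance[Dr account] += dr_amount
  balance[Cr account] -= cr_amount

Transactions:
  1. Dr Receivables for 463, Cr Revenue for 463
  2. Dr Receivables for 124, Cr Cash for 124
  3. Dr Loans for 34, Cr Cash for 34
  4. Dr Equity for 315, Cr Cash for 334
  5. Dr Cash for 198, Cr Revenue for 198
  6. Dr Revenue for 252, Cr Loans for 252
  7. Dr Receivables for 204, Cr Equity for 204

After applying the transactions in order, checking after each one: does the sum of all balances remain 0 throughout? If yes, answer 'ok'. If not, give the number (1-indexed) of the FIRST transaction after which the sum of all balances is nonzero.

Answer: 4

Derivation:
After txn 1: dr=463 cr=463 sum_balances=0
After txn 2: dr=124 cr=124 sum_balances=0
After txn 3: dr=34 cr=34 sum_balances=0
After txn 4: dr=315 cr=334 sum_balances=-19
After txn 5: dr=198 cr=198 sum_balances=-19
After txn 6: dr=252 cr=252 sum_balances=-19
After txn 7: dr=204 cr=204 sum_balances=-19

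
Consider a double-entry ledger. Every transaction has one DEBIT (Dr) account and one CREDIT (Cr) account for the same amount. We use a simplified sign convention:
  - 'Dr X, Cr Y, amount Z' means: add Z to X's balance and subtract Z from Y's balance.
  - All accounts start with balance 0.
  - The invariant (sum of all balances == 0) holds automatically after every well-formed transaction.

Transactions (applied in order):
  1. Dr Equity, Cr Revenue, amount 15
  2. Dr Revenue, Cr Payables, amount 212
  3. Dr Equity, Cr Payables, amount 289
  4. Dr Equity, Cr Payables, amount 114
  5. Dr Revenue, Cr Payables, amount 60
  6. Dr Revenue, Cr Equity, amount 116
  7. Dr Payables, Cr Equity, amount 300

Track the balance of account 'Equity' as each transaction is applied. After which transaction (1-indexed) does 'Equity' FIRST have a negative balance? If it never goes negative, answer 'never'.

Answer: never

Derivation:
After txn 1: Equity=15
After txn 2: Equity=15
After txn 3: Equity=304
After txn 4: Equity=418
After txn 5: Equity=418
After txn 6: Equity=302
After txn 7: Equity=2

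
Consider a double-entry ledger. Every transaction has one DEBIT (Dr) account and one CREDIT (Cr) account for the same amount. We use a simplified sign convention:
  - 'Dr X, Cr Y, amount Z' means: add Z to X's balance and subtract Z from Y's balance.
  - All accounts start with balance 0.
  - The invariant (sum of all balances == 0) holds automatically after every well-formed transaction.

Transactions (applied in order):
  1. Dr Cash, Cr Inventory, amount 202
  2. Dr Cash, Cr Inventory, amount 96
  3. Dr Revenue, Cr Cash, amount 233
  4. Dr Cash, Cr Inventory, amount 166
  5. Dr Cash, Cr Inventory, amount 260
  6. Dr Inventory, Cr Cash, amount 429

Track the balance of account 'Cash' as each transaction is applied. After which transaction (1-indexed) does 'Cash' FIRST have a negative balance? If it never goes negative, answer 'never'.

After txn 1: Cash=202
After txn 2: Cash=298
After txn 3: Cash=65
After txn 4: Cash=231
After txn 5: Cash=491
After txn 6: Cash=62

Answer: never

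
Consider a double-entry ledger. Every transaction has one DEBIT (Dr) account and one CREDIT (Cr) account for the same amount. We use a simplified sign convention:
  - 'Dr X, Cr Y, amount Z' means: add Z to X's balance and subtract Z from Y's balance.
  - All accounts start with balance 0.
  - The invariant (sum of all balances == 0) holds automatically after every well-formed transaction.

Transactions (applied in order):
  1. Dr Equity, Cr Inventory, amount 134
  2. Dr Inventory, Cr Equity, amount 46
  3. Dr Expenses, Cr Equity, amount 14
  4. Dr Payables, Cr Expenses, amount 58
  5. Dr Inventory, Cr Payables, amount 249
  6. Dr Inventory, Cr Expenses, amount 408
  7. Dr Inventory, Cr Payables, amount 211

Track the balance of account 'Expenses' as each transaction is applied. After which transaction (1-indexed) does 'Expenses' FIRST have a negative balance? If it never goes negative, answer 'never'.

Answer: 4

Derivation:
After txn 1: Expenses=0
After txn 2: Expenses=0
After txn 3: Expenses=14
After txn 4: Expenses=-44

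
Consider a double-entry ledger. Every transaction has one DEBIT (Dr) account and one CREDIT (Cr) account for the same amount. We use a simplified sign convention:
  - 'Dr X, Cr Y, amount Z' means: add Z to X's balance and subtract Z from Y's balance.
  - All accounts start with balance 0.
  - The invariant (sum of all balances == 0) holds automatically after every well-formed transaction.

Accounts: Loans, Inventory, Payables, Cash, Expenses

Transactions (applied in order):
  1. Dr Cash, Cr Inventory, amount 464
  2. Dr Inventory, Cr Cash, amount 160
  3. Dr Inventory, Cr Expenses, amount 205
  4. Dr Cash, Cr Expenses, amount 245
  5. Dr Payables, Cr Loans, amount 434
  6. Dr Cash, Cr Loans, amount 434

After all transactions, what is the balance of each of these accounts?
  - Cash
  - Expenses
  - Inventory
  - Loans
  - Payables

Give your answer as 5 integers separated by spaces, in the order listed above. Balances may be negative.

Answer: 983 -450 -99 -868 434

Derivation:
After txn 1 (Dr Cash, Cr Inventory, amount 464): Cash=464 Inventory=-464
After txn 2 (Dr Inventory, Cr Cash, amount 160): Cash=304 Inventory=-304
After txn 3 (Dr Inventory, Cr Expenses, amount 205): Cash=304 Expenses=-205 Inventory=-99
After txn 4 (Dr Cash, Cr Expenses, amount 245): Cash=549 Expenses=-450 Inventory=-99
After txn 5 (Dr Payables, Cr Loans, amount 434): Cash=549 Expenses=-450 Inventory=-99 Loans=-434 Payables=434
After txn 6 (Dr Cash, Cr Loans, amount 434): Cash=983 Expenses=-450 Inventory=-99 Loans=-868 Payables=434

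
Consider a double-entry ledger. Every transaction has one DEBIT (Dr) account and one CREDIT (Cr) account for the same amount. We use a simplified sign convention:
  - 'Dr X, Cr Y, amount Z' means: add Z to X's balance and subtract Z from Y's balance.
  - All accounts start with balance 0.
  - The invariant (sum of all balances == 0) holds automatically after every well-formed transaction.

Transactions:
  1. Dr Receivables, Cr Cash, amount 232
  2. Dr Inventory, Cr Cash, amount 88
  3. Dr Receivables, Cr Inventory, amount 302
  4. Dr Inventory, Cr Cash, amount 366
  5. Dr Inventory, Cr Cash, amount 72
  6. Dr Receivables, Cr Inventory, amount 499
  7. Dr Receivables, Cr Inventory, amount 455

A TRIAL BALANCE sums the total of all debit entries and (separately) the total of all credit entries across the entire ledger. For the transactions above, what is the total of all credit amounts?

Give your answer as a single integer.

Txn 1: credit+=232
Txn 2: credit+=88
Txn 3: credit+=302
Txn 4: credit+=366
Txn 5: credit+=72
Txn 6: credit+=499
Txn 7: credit+=455
Total credits = 2014

Answer: 2014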